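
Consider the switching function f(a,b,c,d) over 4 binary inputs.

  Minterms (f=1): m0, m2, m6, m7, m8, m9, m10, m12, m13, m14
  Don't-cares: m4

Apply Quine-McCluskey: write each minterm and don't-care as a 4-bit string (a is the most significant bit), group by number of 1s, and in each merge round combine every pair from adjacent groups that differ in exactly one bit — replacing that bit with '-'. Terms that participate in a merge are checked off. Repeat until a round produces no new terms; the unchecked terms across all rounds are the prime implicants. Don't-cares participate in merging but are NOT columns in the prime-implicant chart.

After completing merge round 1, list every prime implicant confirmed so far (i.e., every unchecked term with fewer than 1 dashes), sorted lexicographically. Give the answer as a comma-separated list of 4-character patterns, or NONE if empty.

NONE

[col 0] 0000*, 0010*, 0100*, 0110*, 0111*, 1000*, 1001*, 1010*, 1100*, 1101*, 1110*
[col 1] -000*, -010*, -100*, -110*, 0-00*, 0-10*, 00-0*, 01-0*, 011-, 1-00*, 1-01*, 1-10*, 10-0*, 100-*, 11-0*, 110-*
[col 2] --00*, --10*, -0-0*, -1-0*, 0--0*, 1--0*, 1-0-
[col 3] ---0
Prime implicants: ---0, 011-, 1-0-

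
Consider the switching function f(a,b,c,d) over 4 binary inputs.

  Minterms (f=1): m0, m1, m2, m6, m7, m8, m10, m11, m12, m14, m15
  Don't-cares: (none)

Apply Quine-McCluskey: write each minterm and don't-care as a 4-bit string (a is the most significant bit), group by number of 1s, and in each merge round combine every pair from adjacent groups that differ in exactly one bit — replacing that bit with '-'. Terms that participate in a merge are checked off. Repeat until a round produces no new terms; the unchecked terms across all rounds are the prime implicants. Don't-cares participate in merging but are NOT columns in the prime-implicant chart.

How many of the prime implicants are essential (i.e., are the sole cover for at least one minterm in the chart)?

[col 0] 0000*, 0001*, 0010*, 0110*, 0111*, 1000*, 1010*, 1011*, 1100*, 1110*, 1111*
[col 1] -000*, -010*, -110*, -111*, 0-10*, 00-0*, 000-, 011-*, 1-00*, 1-10*, 1-11*, 10-0*, 101-*, 11-0*, 111-*
[col 2] --10, -0-0, -11-, 1--0, 1-1-
Prime implicants: --10, -0-0, -11-, 000-, 1--0, 1-1-
PI chart (minterm → PIs covering it):
  0 | -0-0,000-
  1 | 000-  (sole → essential)
  2 | --10,-0-0
  6 | --10,-11-
  7 | -11-  (sole → essential)
  8 | -0-0,1--0
  10 | --10,-0-0,1--0,1-1-
  11 | 1-1-  (sole → essential)
  12 | 1--0  (sole → essential)
  14 | --10,-11-,1--0,1-1-
  15 | -11-,1-1-
Essential prime implicants: -11-, 000-, 1--0, 1-1-

4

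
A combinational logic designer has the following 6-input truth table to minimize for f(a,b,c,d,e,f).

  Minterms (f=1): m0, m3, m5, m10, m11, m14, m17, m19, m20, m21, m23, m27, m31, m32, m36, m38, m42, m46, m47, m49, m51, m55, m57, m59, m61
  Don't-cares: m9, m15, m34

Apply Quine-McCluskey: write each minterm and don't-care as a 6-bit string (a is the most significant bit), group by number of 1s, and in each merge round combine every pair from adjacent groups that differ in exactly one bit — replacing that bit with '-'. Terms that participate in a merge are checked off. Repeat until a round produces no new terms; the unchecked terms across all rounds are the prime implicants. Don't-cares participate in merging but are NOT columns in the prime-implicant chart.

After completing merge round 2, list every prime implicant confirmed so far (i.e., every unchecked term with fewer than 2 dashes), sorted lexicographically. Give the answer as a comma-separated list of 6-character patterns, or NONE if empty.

size-2^0 implicants → 000000(✓)  000011(✓)  000101(✓)  001001(✓)  001010(✓)  001011(✓)  001110(✓)  001111(✓)  010001(✓)  010011(✓)  010100(✓)  010101(✓)  010111(✓)  011011(✓)  011111(✓)  100000(✓)  100010(✓)  100100(✓)  100110(✓)  101010(✓)  101110(✓)  101111(✓)  110001(✓)  110011(✓)  110111(✓)  111001(✓)  111011(✓)  111101(✓)
size-2^1 implicants → -00000  -01010(✓)  -01110(✓)  -01111(✓)  -10001(✓)  -10011(✓)  -10111(✓)  -11011(✓)  0-0011(✓)  0-0101  0-1011(✓)  0-1111(✓)  00-011(✓)  001-10(✓)  001-11(✓)  0010-1  00101-(✓)  00111-(✓)  01-011(✓)  01-111(✓)  010-01(✓)  010-11(✓)  0100-1(✓)  0101-1(✓)  01010-  011-11(✓)  10-010(✓)  10-110(✓)  100-00(✓)  100-10(✓)  1000-0(✓)  1001-0(✓)  101-10(✓)  10111-(✓)  11-001(✓)  11-011(✓)  110-11(✓)  1100-1(✓)  111-01  1110-1(✓)
size-2^2 implicants → -01-10  -0111-  -1-011  -10-11  -100-1  0--011  0-1-11  001-1-  01--11  010--1  10--10  100--0  11-0-1
Unchecked terms (primes): -00000, -01-10, -0111-, -1-011, -10-11, -100-1, 0--011, 0-0101, 0-1-11, 001-1-, 0010-1, 01--11, 010--1, 01010-, 10--10, 100--0, 11-0-1, 111-01

-00000, 0-0101, 0010-1, 01010-, 111-01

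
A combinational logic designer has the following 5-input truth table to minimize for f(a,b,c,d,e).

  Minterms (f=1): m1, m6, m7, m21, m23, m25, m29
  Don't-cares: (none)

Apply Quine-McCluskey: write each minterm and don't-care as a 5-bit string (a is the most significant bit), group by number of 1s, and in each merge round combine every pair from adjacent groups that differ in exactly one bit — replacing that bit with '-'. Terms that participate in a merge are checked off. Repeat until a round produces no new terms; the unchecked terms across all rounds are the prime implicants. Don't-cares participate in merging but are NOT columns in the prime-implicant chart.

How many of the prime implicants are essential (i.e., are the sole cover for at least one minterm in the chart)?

size-2^0 implicants → 00001  00110(✓)  00111(✓)  10101(✓)  10111(✓)  11001(✓)  11101(✓)
size-2^1 implicants → -0111  0011-  1-101  101-1  11-01
Unchecked terms (primes): -0111, 00001, 0011-, 1-101, 101-1, 11-01
Minterm coverage:
  m1 ⊆ 00001 [E]
  m6 ⊆ 0011- [E]
  m7 ⊆ -0111,0011-
  m21 ⊆ 1-101,101-1
  m23 ⊆ -0111,101-1
  m25 ⊆ 11-01 [E]
  m29 ⊆ 1-101,11-01
E = {00001, 0011-, 11-01}

3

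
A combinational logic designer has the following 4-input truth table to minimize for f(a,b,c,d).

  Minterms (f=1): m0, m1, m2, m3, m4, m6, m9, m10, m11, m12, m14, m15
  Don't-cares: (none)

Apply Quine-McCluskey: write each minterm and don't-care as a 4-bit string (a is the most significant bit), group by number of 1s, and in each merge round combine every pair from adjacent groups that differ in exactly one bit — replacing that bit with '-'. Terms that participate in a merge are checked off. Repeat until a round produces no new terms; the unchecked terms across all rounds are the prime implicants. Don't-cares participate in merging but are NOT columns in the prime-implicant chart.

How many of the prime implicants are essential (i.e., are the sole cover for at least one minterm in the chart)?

Round 0: 0000✓ 0001✓ 0010✓ 0011✓ 0100✓ 0110✓ 1001✓ 1010✓ 1011✓ 1100✓ 1110✓ 1111✓
Round 1: -001✓ -010✓ -011✓ -100✓ -110✓ 0-00✓ 0-10✓ 00-0✓ 00-1✓ 000-✓ 001-✓ 01-0✓ 1-10✓ 1-11✓ 10-1✓ 101-✓ 11-0✓ 111-✓
Round 2: --10 -0-1 -01- -1-0 0--0 00-- 1-1-
PIs = {--10, -0-1, -01-, -1-0, 0--0, 00--, 1-1-}
Coverage chart:
  m0: 0--0,00--
  m1: -0-1,00--
  m2: --10,-01-,0--0,00--
  m3: -0-1,-01-,00--
  m4: -1-0,0--0
  m6: --10,-1-0,0--0
  m9: -0-1 ←essential
  m10: --10,-01-,1-1-
  m11: -0-1,-01-,1-1-
  m12: -1-0 ←essential
  m14: --10,-1-0,1-1-
  m15: 1-1- ←essential
Essential: -0-1, -1-0, 1-1-

3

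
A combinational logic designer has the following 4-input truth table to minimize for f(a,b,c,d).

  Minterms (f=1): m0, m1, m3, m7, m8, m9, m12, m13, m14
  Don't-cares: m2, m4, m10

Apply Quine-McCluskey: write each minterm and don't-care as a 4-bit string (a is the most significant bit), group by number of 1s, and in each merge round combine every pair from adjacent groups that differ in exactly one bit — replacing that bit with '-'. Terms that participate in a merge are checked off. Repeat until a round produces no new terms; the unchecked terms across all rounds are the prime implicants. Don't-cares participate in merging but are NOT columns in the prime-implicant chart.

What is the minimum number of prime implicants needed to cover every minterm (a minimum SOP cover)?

4

[col 0] 0000*, 0001*, 0010*, 0011*, 0100*, 0111*, 1000*, 1001*, 1010*, 1100*, 1101*, 1110*
[col 1] -000*, -001*, -010*, -100*, 0-00*, 0-11, 00-0*, 00-1*, 000-*, 001-*, 1-00*, 1-01*, 1-10*, 10-0*, 100-*, 11-0*, 110-*
[col 2] --00, -0-0, -00-, 00--, 1--0, 1-0-
Prime implicants: --00, -0-0, -00-, 0-11, 00--, 1--0, 1-0-
PI chart (minterm → PIs covering it):
  0 | --00,-0-0,-00-,00--
  1 | -00-,00--
  3 | 0-11,00--
  7 | 0-11  (sole → essential)
  8 | --00,-0-0,-00-,1--0,1-0-
  9 | -00-,1-0-
  12 | --00,1--0,1-0-
  13 | 1-0-  (sole → essential)
  14 | 1--0  (sole → essential)
Essential prime implicants: 0-11, 1--0, 1-0-
Petrick residual → -00-
Minimum SOP uses 4 PIs: b'c' + a'cd + ad' + ac'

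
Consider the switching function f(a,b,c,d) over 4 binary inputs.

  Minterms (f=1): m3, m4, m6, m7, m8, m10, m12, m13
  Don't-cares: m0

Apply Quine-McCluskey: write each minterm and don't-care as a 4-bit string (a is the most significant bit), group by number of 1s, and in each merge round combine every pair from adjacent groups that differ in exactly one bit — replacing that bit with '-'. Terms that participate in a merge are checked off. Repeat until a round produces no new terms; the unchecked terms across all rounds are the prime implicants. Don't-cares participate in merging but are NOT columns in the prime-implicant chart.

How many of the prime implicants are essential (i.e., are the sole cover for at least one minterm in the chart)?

3

size-2^0 implicants → 0000(✓)  0011(✓)  0100(✓)  0110(✓)  0111(✓)  1000(✓)  1010(✓)  1100(✓)  1101(✓)
size-2^1 implicants → -000(✓)  -100(✓)  0-00(✓)  0-11  01-0  011-  1-00(✓)  10-0  110-
size-2^2 implicants → --00
Unchecked terms (primes): --00, 0-11, 01-0, 011-, 10-0, 110-
Minterm coverage:
  m3 ⊆ 0-11 [E]
  m4 ⊆ --00,01-0
  m6 ⊆ 01-0,011-
  m7 ⊆ 0-11,011-
  m8 ⊆ --00,10-0
  m10 ⊆ 10-0 [E]
  m12 ⊆ --00,110-
  m13 ⊆ 110- [E]
E = {0-11, 10-0, 110-}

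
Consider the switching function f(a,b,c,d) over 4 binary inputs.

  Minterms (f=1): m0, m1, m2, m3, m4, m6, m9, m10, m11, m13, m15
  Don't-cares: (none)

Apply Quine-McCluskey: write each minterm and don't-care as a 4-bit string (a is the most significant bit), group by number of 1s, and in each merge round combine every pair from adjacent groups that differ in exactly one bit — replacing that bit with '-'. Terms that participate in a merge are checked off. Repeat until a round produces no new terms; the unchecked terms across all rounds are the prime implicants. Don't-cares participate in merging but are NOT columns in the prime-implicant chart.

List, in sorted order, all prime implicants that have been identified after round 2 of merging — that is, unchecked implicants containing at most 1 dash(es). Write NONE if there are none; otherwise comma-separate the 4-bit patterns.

NONE

size-2^0 implicants → 0000(✓)  0001(✓)  0010(✓)  0011(✓)  0100(✓)  0110(✓)  1001(✓)  1010(✓)  1011(✓)  1101(✓)  1111(✓)
size-2^1 implicants → -001(✓)  -010(✓)  -011(✓)  0-00(✓)  0-10(✓)  00-0(✓)  00-1(✓)  000-(✓)  001-(✓)  01-0(✓)  1-01(✓)  1-11(✓)  10-1(✓)  101-(✓)  11-1(✓)
size-2^2 implicants → -0-1  -01-  0--0  00--  1--1
Unchecked terms (primes): -0-1, -01-, 0--0, 00--, 1--1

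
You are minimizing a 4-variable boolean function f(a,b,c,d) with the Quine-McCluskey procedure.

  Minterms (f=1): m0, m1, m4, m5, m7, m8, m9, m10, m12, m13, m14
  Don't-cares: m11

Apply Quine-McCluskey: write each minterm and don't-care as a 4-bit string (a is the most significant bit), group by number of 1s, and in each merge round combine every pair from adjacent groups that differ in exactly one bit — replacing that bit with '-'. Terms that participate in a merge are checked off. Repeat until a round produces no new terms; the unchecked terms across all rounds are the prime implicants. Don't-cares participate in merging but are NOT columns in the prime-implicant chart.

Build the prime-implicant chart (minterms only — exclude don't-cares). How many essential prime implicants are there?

Round 0: 0000✓ 0001✓ 0100✓ 0101✓ 0111✓ 1000✓ 1001✓ 1010✓ 1011✓ 1100✓ 1101✓ 1110✓
Round 1: -000✓ -001✓ -100✓ -101✓ 0-00✓ 0-01✓ 000-✓ 01-1 010-✓ 1-00✓ 1-01✓ 1-10✓ 10-0✓ 10-1✓ 100-✓ 101-✓ 11-0✓ 110-✓
Round 2: --00✓ --01✓ -00-✓ -10-✓ 0-0-✓ 1--0 1-0-✓ 10--
Round 3: --0-
PIs = {--0-, 01-1, 1--0, 10--}
Coverage chart:
  m0: --0- ←essential
  m1: --0- ←essential
  m4: --0- ←essential
  m5: --0-,01-1
  m7: 01-1 ←essential
  m8: --0-,1--0,10--
  m9: --0-,10--
  m10: 1--0,10--
  m12: --0-,1--0
  m13: --0- ←essential
  m14: 1--0 ←essential
Essential: --0-, 01-1, 1--0

3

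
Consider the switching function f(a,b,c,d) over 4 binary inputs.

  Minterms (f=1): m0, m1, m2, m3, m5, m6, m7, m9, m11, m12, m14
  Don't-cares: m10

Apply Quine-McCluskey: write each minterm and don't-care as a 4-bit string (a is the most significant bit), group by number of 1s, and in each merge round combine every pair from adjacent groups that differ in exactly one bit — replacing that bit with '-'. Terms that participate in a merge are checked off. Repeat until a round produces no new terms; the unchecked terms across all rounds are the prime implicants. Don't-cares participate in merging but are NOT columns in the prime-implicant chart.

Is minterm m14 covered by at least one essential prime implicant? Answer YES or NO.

[col 0] 0000*, 0001*, 0010*, 0011*, 0101*, 0110*, 0111*, 1001*, 1010*, 1011*, 1100*, 1110*
[col 1] -001*, -010*, -011*, -110*, 0-01*, 0-10*, 0-11*, 00-0*, 00-1*, 000-*, 001-*, 01-1*, 011-*, 1-10*, 10-1*, 101-*, 11-0
[col 2] --10, -0-1, -01-, 0--1, 0-1-, 00--
Prime implicants: --10, -0-1, -01-, 0--1, 0-1-, 00--, 11-0
PI chart (minterm → PIs covering it):
  0 | 00--  (sole → essential)
  1 | -0-1,0--1,00--
  2 | --10,-01-,0-1-,00--
  3 | -0-1,-01-,0--1,0-1-,00--
  5 | 0--1  (sole → essential)
  6 | --10,0-1-
  7 | 0--1,0-1-
  9 | -0-1  (sole → essential)
  11 | -0-1,-01-
  12 | 11-0  (sole → essential)
  14 | --10,11-0
Essential prime implicants: -0-1, 0--1, 00--, 11-0

YES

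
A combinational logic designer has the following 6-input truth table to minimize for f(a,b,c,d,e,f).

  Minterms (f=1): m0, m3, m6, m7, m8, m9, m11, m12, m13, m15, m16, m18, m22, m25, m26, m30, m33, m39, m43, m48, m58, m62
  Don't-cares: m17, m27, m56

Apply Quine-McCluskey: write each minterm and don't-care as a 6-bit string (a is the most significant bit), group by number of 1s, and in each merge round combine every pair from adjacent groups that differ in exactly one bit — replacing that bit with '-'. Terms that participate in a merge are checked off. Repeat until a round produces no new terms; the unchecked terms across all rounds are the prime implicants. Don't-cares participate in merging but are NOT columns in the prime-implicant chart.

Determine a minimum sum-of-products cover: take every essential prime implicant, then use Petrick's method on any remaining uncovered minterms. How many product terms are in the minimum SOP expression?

11

[col 0] 000000*, 000011*, 000110*, 000111*, 001000*, 001001*, 001011*, 001100*, 001101*, 001111*, 010000*, 010001*, 010010*, 010110*, 011001*, 011010*, 011011*, 011110*, 100001, 100111*, 101011*, 110000*, 111000*, 111010*, 111110*
[col 1] -00111, -01011, -10000, -11010*, -11110*, 0-0000, 0-0110, 0-1001*, 0-1011*, 00-000, 00-011*, 00-111*, 000-11*, 00011-, 001-00*, 001-01*, 001-11*, 0010-1*, 00100-*, 0011-1*, 00110-*, 01-001, 01-010*, 01-110*, 010-10*, 0100-0, 01000-, 011-10*, 0110-1*, 01101-, 11-000, 111-10*, 1110-0
[col 2] -11-10, 0-10-1, 00--11, 001--1, 001-0-, 01--10
Prime implicants: -00111, -01011, -10000, -11-10, 0-0000, 0-0110, 0-10-1, 00--11, 00-000, 00011-, 001--1, 001-0-, 01--10, 01-001, 0100-0, 01000-, 01101-, 100001, 11-000, 1110-0
PI chart (minterm → PIs covering it):
  0 | 0-0000,00-000
  3 | 00--11  (sole → essential)
  6 | 0-0110,00011-
  7 | -00111,00--11,00011-
  8 | 00-000,001-0-
  9 | 0-10-1,001--1,001-0-
  11 | -01011,0-10-1,00--11,001--1
  12 | 001-0-  (sole → essential)
  13 | 001--1,001-0-
  15 | 00--11,001--1
  16 | -10000,0-0000,0100-0,01000-
  18 | 01--10,0100-0
  22 | 0-0110,01--10
  25 | 0-10-1,01-001
  26 | -11-10,01--10,01101-
  30 | -11-10,01--10
  33 | 100001  (sole → essential)
  39 | -00111  (sole → essential)
  43 | -01011  (sole → essential)
  48 | -10000,11-000
  58 | -11-10,1110-0
  62 | -11-10  (sole → essential)
Essential prime implicants: -00111, -01011, -11-10, 00--11, 001-0-, 100001
Petrick residual → -10000, 0-0000, 0-0110, 0-10-1, 01--10
Minimum SOP uses 11 PIs: b'c'def + b'cd'ef + bc'd'e'f' + bcef' + a'c'd'e'f' + a'c'def' + a'cd'f + a'b'ef + a'b'ce' + a'bef' + ab'c'd'e'f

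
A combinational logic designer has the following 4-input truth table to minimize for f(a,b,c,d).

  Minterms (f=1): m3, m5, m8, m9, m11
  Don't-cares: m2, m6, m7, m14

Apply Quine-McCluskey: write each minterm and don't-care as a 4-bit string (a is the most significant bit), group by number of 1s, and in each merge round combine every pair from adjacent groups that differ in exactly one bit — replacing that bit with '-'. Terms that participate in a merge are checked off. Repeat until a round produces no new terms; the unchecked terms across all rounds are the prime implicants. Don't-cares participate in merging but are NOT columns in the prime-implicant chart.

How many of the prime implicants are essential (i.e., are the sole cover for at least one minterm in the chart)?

2

[col 0] 0010*, 0011*, 0101*, 0110*, 0111*, 1000*, 1001*, 1011*, 1110*
[col 1] -011, -110, 0-10*, 0-11*, 001-*, 01-1, 011-*, 10-1, 100-
[col 2] 0-1-
Prime implicants: -011, -110, 0-1-, 01-1, 10-1, 100-
PI chart (minterm → PIs covering it):
  3 | -011,0-1-
  5 | 01-1  (sole → essential)
  8 | 100-  (sole → essential)
  9 | 10-1,100-
  11 | -011,10-1
Essential prime implicants: 01-1, 100-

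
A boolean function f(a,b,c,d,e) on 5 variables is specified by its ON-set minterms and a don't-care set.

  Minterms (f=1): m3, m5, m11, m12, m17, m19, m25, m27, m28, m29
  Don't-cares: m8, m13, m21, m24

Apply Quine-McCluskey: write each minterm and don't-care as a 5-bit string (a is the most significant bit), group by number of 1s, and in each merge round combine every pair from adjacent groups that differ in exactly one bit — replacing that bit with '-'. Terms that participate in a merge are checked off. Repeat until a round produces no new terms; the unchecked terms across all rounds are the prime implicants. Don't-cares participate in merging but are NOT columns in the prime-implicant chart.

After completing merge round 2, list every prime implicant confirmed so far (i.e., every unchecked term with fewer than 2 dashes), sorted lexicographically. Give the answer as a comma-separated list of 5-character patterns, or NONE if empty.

NONE

size-2^0 implicants → 00011(✓)  00101(✓)  01000(✓)  01011(✓)  01100(✓)  01101(✓)  10001(✓)  10011(✓)  10101(✓)  11000(✓)  11001(✓)  11011(✓)  11100(✓)  11101(✓)
size-2^1 implicants → -0011(✓)  -0101(✓)  -1000(✓)  -1011(✓)  -1100(✓)  -1101(✓)  0-011(✓)  0-101(✓)  01-00(✓)  0110-(✓)  1-001(✓)  1-011(✓)  1-101(✓)  10-01(✓)  100-1(✓)  11-00(✓)  11-01(✓)  110-1(✓)  1100-(✓)  1110-(✓)
size-2^2 implicants → --011  --101  -1-00  -110-  1--01  1-0-1  11-0-
Unchecked terms (primes): --011, --101, -1-00, -110-, 1--01, 1-0-1, 11-0-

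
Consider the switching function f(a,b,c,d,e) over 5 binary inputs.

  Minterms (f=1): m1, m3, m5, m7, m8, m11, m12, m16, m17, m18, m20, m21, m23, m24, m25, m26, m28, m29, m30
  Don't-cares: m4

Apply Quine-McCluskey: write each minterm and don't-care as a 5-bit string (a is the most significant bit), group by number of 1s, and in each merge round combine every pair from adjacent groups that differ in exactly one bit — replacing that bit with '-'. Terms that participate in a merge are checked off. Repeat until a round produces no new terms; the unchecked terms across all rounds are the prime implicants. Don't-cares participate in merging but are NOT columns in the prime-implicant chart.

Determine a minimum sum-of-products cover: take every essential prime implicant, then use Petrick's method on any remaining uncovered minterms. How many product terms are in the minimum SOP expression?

7

Round 0: 00001✓ 00011✓ 00100✓ 00101✓ 00111✓ 01000✓ 01011✓ 01100✓ 10000✓ 10001✓ 10010✓ 10100✓ 10101✓ 10111✓ 11000✓ 11001✓ 11010✓ 11100✓ 11101✓ 11110✓
Round 1: -0001✓ -0100✓ -0101✓ -0111✓ -1000✓ -1100✓ 0-011 0-100✓ 00-01✓ 00-11✓ 000-1✓ 001-1✓ 0010-✓ 01-00✓ 1-000✓ 1-001✓ 1-010✓ 1-100✓ 1-101✓ 10-00✓ 10-01✓ 100-0✓ 1000-✓ 101-1✓ 1010-✓ 11-00✓ 11-01✓ 11-10✓ 110-0✓ 1100-✓ 111-0✓ 1110-✓
Round 2: --100 -0-01 -01-1 -010- -1-00 00--1 1--00✓ 1--01✓ 1-0-0 1-00-✓ 1-10-✓ 10-0-✓ 11--0 11-0-✓
Round 3: 1--0-
PIs = {--100, -0-01, -01-1, -010-, -1-00, 0-011, 00--1, 1--0-, 1-0-0, 11--0}
Coverage chart:
  m1: -0-01,00--1
  m3: 0-011,00--1
  m5: -0-01,-01-1,-010-,00--1
  m7: -01-1,00--1
  m8: -1-00 ←essential
  m11: 0-011 ←essential
  m12: --100,-1-00
  m16: 1--0-,1-0-0
  m17: -0-01,1--0-
  m18: 1-0-0 ←essential
  m20: --100,-010-,1--0-
  m21: -0-01,-01-1,-010-,1--0-
  m23: -01-1 ←essential
  m24: -1-00,1--0-,1-0-0,11--0
  m25: 1--0- ←essential
  m26: 1-0-0,11--0
  m28: --100,-1-00,1--0-,11--0
  m29: 1--0- ←essential
  m30: 11--0 ←essential
Essential: -01-1, -1-00, 0-011, 1--0-, 1-0-0, 11--0
Petrick residual → -0-01
Min cover (7 terms): b'd'e + b'ce + bd'e' + a'c'de + ad' + ac'e' + abe'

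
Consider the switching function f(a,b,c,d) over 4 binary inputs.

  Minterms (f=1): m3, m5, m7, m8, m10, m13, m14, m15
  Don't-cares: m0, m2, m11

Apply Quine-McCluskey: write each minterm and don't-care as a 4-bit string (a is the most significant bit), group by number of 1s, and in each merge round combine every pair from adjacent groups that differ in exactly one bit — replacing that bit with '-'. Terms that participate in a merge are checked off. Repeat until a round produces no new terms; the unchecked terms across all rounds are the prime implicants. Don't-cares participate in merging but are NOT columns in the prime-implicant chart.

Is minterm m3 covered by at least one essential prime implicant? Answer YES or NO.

NO

Round 0: 0000✓ 0010✓ 0011✓ 0101✓ 0111✓ 1000✓ 1010✓ 1011✓ 1101✓ 1110✓ 1111✓
Round 1: -000✓ -010✓ -011✓ -101✓ -111✓ 0-11✓ 00-0✓ 001-✓ 01-1✓ 1-10✓ 1-11✓ 10-0✓ 101-✓ 11-1✓ 111-✓
Round 2: --11 -0-0 -01- -1-1 1-1-
PIs = {--11, -0-0, -01-, -1-1, 1-1-}
Coverage chart:
  m3: --11,-01-
  m5: -1-1 ←essential
  m7: --11,-1-1
  m8: -0-0 ←essential
  m10: -0-0,-01-,1-1-
  m13: -1-1 ←essential
  m14: 1-1- ←essential
  m15: --11,-1-1,1-1-
Essential: -0-0, -1-1, 1-1-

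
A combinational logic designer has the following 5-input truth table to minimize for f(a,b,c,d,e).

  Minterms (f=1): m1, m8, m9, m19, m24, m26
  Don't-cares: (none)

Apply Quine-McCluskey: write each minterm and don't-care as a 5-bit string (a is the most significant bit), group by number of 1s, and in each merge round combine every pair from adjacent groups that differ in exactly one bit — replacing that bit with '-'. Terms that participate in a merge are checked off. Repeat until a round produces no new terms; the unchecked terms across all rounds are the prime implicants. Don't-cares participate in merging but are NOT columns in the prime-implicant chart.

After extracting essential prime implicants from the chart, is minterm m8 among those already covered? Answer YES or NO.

Round 0: 00001✓ 01000✓ 01001✓ 10011 11000✓ 11010✓
Round 1: -1000 0-001 0100- 110-0
PIs = {-1000, 0-001, 0100-, 10011, 110-0}
Coverage chart:
  m1: 0-001 ←essential
  m8: -1000,0100-
  m9: 0-001,0100-
  m19: 10011 ←essential
  m24: -1000,110-0
  m26: 110-0 ←essential
Essential: 0-001, 10011, 110-0

NO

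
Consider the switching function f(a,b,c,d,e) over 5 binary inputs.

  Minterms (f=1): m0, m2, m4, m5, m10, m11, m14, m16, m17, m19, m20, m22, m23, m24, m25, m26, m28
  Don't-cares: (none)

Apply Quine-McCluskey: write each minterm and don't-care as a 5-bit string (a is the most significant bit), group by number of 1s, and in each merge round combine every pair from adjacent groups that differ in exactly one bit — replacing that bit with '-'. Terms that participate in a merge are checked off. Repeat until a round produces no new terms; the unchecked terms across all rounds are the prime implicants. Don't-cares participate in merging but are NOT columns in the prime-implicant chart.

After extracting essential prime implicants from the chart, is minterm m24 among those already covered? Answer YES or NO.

Round 0: 00000✓ 00010✓ 00100✓ 00101✓ 01010✓ 01011✓ 01110✓ 10000✓ 10001✓ 10011✓ 10100✓ 10110✓ 10111✓ 11000✓ 11001✓ 11010✓ 11100✓
Round 1: -0000✓ -0100✓ -1010 0-010 00-00✓ 000-0 0010- 01-10 0101- 1-000✓ 1-001✓ 1-100✓ 10-00✓ 10-11 100-1 1000-✓ 101-0 1011- 11-00✓ 110-0 1100-✓
Round 2: -0-00 1--00 1-00-
PIs = {-0-00, -1010, 0-010, 000-0, 0010-, 01-10, 0101-, 1--00, 1-00-, 10-11, 100-1, 101-0, 1011-, 110-0}
Coverage chart:
  m0: -0-00,000-0
  m2: 0-010,000-0
  m4: -0-00,0010-
  m5: 0010- ←essential
  m10: -1010,0-010,01-10,0101-
  m11: 0101- ←essential
  m14: 01-10 ←essential
  m16: -0-00,1--00,1-00-
  m17: 1-00-,100-1
  m19: 10-11,100-1
  m20: -0-00,1--00,101-0
  m22: 101-0,1011-
  m23: 10-11,1011-
  m24: 1--00,1-00-,110-0
  m25: 1-00- ←essential
  m26: -1010,110-0
  m28: 1--00 ←essential
Essential: 0010-, 01-10, 0101-, 1--00, 1-00-

YES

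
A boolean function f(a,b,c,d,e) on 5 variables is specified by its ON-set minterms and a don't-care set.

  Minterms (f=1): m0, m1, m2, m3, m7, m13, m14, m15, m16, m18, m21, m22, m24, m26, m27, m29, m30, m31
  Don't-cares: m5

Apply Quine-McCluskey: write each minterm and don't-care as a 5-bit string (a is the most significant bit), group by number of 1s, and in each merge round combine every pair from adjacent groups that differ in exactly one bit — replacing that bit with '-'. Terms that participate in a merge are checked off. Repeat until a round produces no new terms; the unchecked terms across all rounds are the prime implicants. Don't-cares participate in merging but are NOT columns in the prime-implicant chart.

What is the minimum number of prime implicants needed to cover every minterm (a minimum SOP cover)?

size-2^0 implicants → 00000(✓)  00001(✓)  00010(✓)  00011(✓)  00101(✓)  00111(✓)  01101(✓)  01110(✓)  01111(✓)  10000(✓)  10010(✓)  10101(✓)  10110(✓)  11000(✓)  11010(✓)  11011(✓)  11101(✓)  11110(✓)  11111(✓)
size-2^1 implicants → -0000(✓)  -0010(✓)  -0101(✓)  -1101(✓)  -1110(✓)  -1111(✓)  0-101(✓)  0-111(✓)  00-01(✓)  00-11(✓)  000-0(✓)  000-1(✓)  0000-(✓)  0001-(✓)  001-1(✓)  011-1(✓)  0111-(✓)  1-000(✓)  1-010(✓)  1-101(✓)  1-110(✓)  10-10(✓)  100-0(✓)  11-10(✓)  11-11(✓)  110-0(✓)  1101-(✓)  111-1(✓)  1111-(✓)
size-2^2 implicants → --101  -00-0  -11-1  -111-  0-1-1  00--1  000--  1--10  1-0-0  11-1-
Unchecked terms (primes): --101, -00-0, -11-1, -111-, 0-1-1, 00--1, 000--, 1--10, 1-0-0, 11-1-
Minterm coverage:
  m0 ⊆ -00-0,000--
  m1 ⊆ 00--1,000--
  m2 ⊆ -00-0,000--
  m3 ⊆ 00--1,000--
  m7 ⊆ 0-1-1,00--1
  m13 ⊆ --101,-11-1,0-1-1
  m14 ⊆ -111- [E]
  m15 ⊆ -11-1,-111-,0-1-1
  m16 ⊆ -00-0,1-0-0
  m18 ⊆ -00-0,1--10,1-0-0
  m21 ⊆ --101 [E]
  m22 ⊆ 1--10 [E]
  m24 ⊆ 1-0-0 [E]
  m26 ⊆ 1--10,1-0-0,11-1-
  m27 ⊆ 11-1- [E]
  m29 ⊆ --101,-11-1
  m30 ⊆ -111-,1--10,11-1-
  m31 ⊆ -11-1,-111-,11-1-
E = {--101, -111-, 1--10, 1-0-0, 11-1-}
Petrick residual → -00-0, 00--1
Cover = cd'e + b'c'e' + bcd + a'b'e + ade' + ac'e' + abd  |cover|=7

7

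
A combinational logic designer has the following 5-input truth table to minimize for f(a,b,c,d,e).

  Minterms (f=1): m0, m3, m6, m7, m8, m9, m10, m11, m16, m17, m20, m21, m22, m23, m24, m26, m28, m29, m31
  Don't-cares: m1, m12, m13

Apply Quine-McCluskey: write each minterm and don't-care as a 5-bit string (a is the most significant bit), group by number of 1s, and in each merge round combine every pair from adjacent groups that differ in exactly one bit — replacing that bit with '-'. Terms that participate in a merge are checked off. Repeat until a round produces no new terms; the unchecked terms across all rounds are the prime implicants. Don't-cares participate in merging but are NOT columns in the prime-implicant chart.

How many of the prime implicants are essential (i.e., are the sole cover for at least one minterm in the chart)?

[col 0] 00000*, 00001*, 00011*, 00110*, 00111*, 01000*, 01001*, 01010*, 01011*, 01100*, 01101*, 10000*, 10001*, 10100*, 10101*, 10110*, 10111*, 11000*, 11010*, 11100*, 11101*, 11111*
[col 1] -0000*, -0001*, -0110*, -0111*, -1000*, -1010*, -1100*, -1101*, 0-000*, 0-001*, 0-011*, 00-11, 000-1*, 0000-*, 0011-*, 01-00*, 01-01*, 010-0*, 010-1*, 0100-*, 0101-*, 0110-*, 1-000*, 1-100*, 1-101*, 1-111*, 10-00*, 10-01*, 1000-*, 101-0*, 101-1*, 1010-*, 1011-*, 11-00*, 110-0*, 111-1*, 1110-*
[col 2] --000, -000-, -011-, -1-00, -10-0, -110-, 0-0-1, 0-00-, 01-0-, 010--, 1--00, 1-1-1, 1-10-, 10-0-, 101--
Prime implicants: --000, -000-, -011-, -1-00, -10-0, -110-, 0-0-1, 0-00-, 00-11, 01-0-, 010--, 1--00, 1-1-1, 1-10-, 10-0-, 101--
PI chart (minterm → PIs covering it):
  0 | --000,-000-,0-00-
  3 | 0-0-1,00-11
  6 | -011-  (sole → essential)
  7 | -011-,00-11
  8 | --000,-1-00,-10-0,0-00-,01-0-,010--
  9 | 0-0-1,0-00-,01-0-,010--
  10 | -10-0,010--
  11 | 0-0-1,010--
  16 | --000,-000-,1--00,10-0-
  17 | -000-,10-0-
  20 | 1--00,1-10-,10-0-,101--
  21 | 1-1-1,1-10-,10-0-,101--
  22 | -011-,101--
  23 | -011-,1-1-1,101--
  24 | --000,-1-00,-10-0,1--00
  26 | -10-0  (sole → essential)
  28 | -1-00,-110-,1--00,1-10-
  29 | -110-,1-1-1,1-10-
  31 | 1-1-1  (sole → essential)
Essential prime implicants: -011-, -10-0, 1-1-1

3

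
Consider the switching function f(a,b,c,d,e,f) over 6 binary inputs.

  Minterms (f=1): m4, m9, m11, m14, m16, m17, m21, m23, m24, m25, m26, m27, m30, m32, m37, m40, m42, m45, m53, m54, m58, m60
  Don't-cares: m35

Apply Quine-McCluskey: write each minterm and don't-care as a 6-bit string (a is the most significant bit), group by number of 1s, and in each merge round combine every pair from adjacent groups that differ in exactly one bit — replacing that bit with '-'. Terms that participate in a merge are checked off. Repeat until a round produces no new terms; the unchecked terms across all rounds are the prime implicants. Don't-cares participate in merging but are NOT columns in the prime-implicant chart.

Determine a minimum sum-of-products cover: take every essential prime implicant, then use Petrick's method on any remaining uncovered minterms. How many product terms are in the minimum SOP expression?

12

size-2^0 implicants → 000100  001001(✓)  001011(✓)  001110(✓)  010000(✓)  010001(✓)  010101(✓)  010111(✓)  011000(✓)  011001(✓)  011010(✓)  011011(✓)  011110(✓)  100000(✓)  100011  100101(✓)  101000(✓)  101010(✓)  101101(✓)  110101(✓)  110110  111010(✓)  111100
size-2^1 implicants → -10101  -11010  0-1001(✓)  0-1011(✓)  0-1110  0010-1(✓)  01-000(✓)  01-001(✓)  010-01  01000-(✓)  0101-1  011-10  0110-0(✓)  0110-1(✓)  01100-(✓)  01101-(✓)  1-0101  1-1010  10-000  10-101  1010-0
size-2^2 implicants → 0-10-1  01-00-  0110--
Unchecked terms (primes): -10101, -11010, 0-10-1, 0-1110, 000100, 01-00-, 010-01, 0101-1, 011-10, 0110--, 1-0101, 1-1010, 10-000, 10-101, 100011, 1010-0, 110110, 111100
Minterm coverage:
  m4 ⊆ 000100 [E]
  m9 ⊆ 0-10-1 [E]
  m11 ⊆ 0-10-1 [E]
  m14 ⊆ 0-1110 [E]
  m16 ⊆ 01-00- [E]
  m17 ⊆ 01-00-,010-01
  m21 ⊆ -10101,010-01,0101-1
  m23 ⊆ 0101-1 [E]
  m24 ⊆ 01-00-,0110--
  m25 ⊆ 0-10-1,01-00-,0110--
  m26 ⊆ -11010,011-10,0110--
  m27 ⊆ 0-10-1,0110--
  m30 ⊆ 0-1110,011-10
  m32 ⊆ 10-000 [E]
  m37 ⊆ 1-0101,10-101
  m40 ⊆ 10-000,1010-0
  m42 ⊆ 1-1010,1010-0
  m45 ⊆ 10-101 [E]
  m53 ⊆ -10101,1-0101
  m54 ⊆ 110110 [E]
  m58 ⊆ -11010,1-1010
  m60 ⊆ 111100 [E]
E = {0-10-1, 0-1110, 000100, 01-00-, 0101-1, 10-000, 10-101, 110110, 111100}
Petrick residual → -10101, -11010, 1-1010
Cover = bc'de'f + bcd'ef' + a'cd'f + a'cdef' + a'b'c'de'f' + a'bd'e' + a'bc'df + acd'ef' + ab'd'e'f' + ab'de'f + abc'def' + abcde'f'  |cover|=12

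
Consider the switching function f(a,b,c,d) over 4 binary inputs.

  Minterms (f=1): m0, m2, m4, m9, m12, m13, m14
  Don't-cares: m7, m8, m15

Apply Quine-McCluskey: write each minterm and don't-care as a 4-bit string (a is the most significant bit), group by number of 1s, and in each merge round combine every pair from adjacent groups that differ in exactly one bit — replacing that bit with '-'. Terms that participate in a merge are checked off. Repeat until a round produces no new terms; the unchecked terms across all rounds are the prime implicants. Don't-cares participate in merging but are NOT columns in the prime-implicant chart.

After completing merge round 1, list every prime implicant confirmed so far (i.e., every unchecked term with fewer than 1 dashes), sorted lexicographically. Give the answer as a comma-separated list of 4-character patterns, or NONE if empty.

NONE

[col 0] 0000*, 0010*, 0100*, 0111*, 1000*, 1001*, 1100*, 1101*, 1110*, 1111*
[col 1] -000*, -100*, -111, 0-00*, 00-0, 1-00*, 1-01*, 100-*, 11-0*, 11-1*, 110-*, 111-*
[col 2] --00, 1-0-, 11--
Prime implicants: --00, -111, 00-0, 1-0-, 11--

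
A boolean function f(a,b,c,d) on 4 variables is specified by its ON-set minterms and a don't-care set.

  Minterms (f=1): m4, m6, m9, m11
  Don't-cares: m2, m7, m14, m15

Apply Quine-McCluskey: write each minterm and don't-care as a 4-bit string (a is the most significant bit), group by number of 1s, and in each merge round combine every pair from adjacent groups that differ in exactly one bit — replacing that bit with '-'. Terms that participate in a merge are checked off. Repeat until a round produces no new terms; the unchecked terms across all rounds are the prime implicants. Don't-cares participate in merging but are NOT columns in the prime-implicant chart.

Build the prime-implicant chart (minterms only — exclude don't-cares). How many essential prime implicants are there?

2

size-2^0 implicants → 0010(✓)  0100(✓)  0110(✓)  0111(✓)  1001(✓)  1011(✓)  1110(✓)  1111(✓)
size-2^1 implicants → -110(✓)  -111(✓)  0-10  01-0  011-(✓)  1-11  10-1  111-(✓)
size-2^2 implicants → -11-
Unchecked terms (primes): -11-, 0-10, 01-0, 1-11, 10-1
Minterm coverage:
  m4 ⊆ 01-0 [E]
  m6 ⊆ -11-,0-10,01-0
  m9 ⊆ 10-1 [E]
  m11 ⊆ 1-11,10-1
E = {01-0, 10-1}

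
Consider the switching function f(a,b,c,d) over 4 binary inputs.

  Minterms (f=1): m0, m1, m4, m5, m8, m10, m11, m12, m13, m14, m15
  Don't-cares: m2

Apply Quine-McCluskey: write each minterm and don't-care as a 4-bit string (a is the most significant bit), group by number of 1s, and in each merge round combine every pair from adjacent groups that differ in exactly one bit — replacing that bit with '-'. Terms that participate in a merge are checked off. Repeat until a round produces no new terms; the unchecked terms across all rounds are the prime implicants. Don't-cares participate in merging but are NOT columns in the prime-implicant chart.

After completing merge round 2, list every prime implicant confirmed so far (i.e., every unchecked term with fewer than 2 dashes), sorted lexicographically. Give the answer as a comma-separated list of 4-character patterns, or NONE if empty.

NONE

size-2^0 implicants → 0000(✓)  0001(✓)  0010(✓)  0100(✓)  0101(✓)  1000(✓)  1010(✓)  1011(✓)  1100(✓)  1101(✓)  1110(✓)  1111(✓)
size-2^1 implicants → -000(✓)  -010(✓)  -100(✓)  -101(✓)  0-00(✓)  0-01(✓)  00-0(✓)  000-(✓)  010-(✓)  1-00(✓)  1-10(✓)  1-11(✓)  10-0(✓)  101-(✓)  11-0(✓)  11-1(✓)  110-(✓)  111-(✓)
size-2^2 implicants → --00  -0-0  -10-  0-0-  1--0  1-1-  11--
Unchecked terms (primes): --00, -0-0, -10-, 0-0-, 1--0, 1-1-, 11--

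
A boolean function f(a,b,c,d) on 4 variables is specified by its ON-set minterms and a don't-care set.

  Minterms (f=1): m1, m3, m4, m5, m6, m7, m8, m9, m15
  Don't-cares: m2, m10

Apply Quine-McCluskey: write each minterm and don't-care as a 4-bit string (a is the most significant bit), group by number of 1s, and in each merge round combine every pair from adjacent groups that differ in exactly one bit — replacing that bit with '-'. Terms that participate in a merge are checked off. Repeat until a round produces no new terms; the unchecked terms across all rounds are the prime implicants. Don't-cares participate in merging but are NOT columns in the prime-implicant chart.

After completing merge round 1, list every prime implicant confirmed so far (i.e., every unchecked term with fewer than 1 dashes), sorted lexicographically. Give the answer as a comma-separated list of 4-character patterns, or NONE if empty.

[col 0] 0001*, 0010*, 0011*, 0100*, 0101*, 0110*, 0111*, 1000*, 1001*, 1010*, 1111*
[col 1] -001, -010, -111, 0-01*, 0-10*, 0-11*, 00-1*, 001-*, 01-0*, 01-1*, 010-*, 011-*, 10-0, 100-
[col 2] 0--1, 0-1-, 01--
Prime implicants: -001, -010, -111, 0--1, 0-1-, 01--, 10-0, 100-

NONE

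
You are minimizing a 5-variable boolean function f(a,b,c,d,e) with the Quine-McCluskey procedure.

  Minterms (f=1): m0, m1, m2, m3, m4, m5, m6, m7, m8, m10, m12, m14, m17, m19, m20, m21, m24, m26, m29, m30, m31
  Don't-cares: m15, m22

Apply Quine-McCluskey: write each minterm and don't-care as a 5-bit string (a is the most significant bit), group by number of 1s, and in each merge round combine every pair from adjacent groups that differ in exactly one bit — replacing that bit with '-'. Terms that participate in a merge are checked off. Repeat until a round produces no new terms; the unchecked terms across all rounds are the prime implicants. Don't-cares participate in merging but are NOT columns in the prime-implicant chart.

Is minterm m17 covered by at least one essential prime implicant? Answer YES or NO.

size-2^0 implicants → 00000(✓)  00001(✓)  00010(✓)  00011(✓)  00100(✓)  00101(✓)  00110(✓)  00111(✓)  01000(✓)  01010(✓)  01100(✓)  01110(✓)  01111(✓)  10001(✓)  10011(✓)  10100(✓)  10101(✓)  10110(✓)  11000(✓)  11010(✓)  11101(✓)  11110(✓)  11111(✓)
size-2^1 implicants → -0001(✓)  -0011(✓)  -0100(✓)  -0101(✓)  -0110(✓)  -1000(✓)  -1010(✓)  -1110(✓)  -1111(✓)  0-000(✓)  0-010(✓)  0-100(✓)  0-110(✓)  0-111(✓)  00-00(✓)  00-01(✓)  00-10(✓)  00-11(✓)  000-0(✓)  000-1(✓)  0000-(✓)  0001-(✓)  001-0(✓)  001-1(✓)  0010-(✓)  0011-(✓)  01-00(✓)  01-10(✓)  010-0(✓)  011-0(✓)  0111-(✓)  1-101  1-110(✓)  10-01(✓)  100-1(✓)  101-0(✓)  1010-(✓)  11-10(✓)  110-0(✓)  111-1  1111-(✓)
size-2^2 implicants → --110  -0-01  -00-1  -01-0  -010-  -1-10  -10-0  -111-  0--00(✓)  0--10(✓)  0-0-0(✓)  0-1-0(✓)  0-11-  00--0(✓)  00--1(✓)  00-0-(✓)  00-1-(✓)  000--(✓)  001--(✓)  01--0(✓)
size-2^3 implicants → 0---0  00---
Unchecked terms (primes): --110, -0-01, -00-1, -01-0, -010-, -1-10, -10-0, -111-, 0---0, 0-11-, 00---, 1-101, 111-1
Minterm coverage:
  m0 ⊆ 0---0,00---
  m1 ⊆ -0-01,-00-1,00---
  m2 ⊆ 0---0,00---
  m3 ⊆ -00-1,00---
  m4 ⊆ -01-0,-010-,0---0,00---
  m5 ⊆ -0-01,-010-,00---
  m6 ⊆ --110,-01-0,0---0,0-11-,00---
  m7 ⊆ 0-11-,00---
  m8 ⊆ -10-0,0---0
  m10 ⊆ -1-10,-10-0,0---0
  m12 ⊆ 0---0 [E]
  m14 ⊆ --110,-1-10,-111-,0---0,0-11-
  m17 ⊆ -0-01,-00-1
  m19 ⊆ -00-1 [E]
  m20 ⊆ -01-0,-010-
  m21 ⊆ -0-01,-010-,1-101
  m24 ⊆ -10-0 [E]
  m26 ⊆ -1-10,-10-0
  m29 ⊆ 1-101,111-1
  m30 ⊆ --110,-1-10,-111-
  m31 ⊆ -111-,111-1
E = {-00-1, -10-0, 0---0}

YES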